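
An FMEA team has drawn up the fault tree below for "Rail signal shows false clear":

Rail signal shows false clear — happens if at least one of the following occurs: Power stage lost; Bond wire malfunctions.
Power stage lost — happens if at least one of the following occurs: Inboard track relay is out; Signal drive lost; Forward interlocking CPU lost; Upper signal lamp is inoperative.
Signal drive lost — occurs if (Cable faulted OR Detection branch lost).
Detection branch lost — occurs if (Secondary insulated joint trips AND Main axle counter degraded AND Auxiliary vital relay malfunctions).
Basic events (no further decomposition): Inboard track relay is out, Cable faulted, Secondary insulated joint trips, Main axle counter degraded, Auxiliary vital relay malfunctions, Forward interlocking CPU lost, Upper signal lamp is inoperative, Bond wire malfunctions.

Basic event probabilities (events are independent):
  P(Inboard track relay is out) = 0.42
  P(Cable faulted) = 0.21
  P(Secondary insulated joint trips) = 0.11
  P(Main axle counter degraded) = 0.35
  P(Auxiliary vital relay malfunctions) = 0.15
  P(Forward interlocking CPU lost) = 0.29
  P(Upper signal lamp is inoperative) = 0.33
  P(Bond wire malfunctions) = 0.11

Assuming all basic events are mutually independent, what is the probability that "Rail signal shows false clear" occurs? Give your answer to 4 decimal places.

0.8071

P(Detection branch lost) [AND] = 0.11 × 0.35 × 0.15 = 0.005775
P(Signal drive lost) [OR] = 1 − (1−0.21) × (1−0.005775) = 0.214562
P(Power stage lost) [OR] = 1 − (1−0.42) × (1−0.214562) × (1−0.29) × (1−0.33) = 0.783293
P(Rail signal shows false clear) [OR] = 1 − (1−0.783293) × (1−0.11) = 0.807131
Rounded to 4 decimal places: P(Rail signal shows false clear) ≈ 0.8071.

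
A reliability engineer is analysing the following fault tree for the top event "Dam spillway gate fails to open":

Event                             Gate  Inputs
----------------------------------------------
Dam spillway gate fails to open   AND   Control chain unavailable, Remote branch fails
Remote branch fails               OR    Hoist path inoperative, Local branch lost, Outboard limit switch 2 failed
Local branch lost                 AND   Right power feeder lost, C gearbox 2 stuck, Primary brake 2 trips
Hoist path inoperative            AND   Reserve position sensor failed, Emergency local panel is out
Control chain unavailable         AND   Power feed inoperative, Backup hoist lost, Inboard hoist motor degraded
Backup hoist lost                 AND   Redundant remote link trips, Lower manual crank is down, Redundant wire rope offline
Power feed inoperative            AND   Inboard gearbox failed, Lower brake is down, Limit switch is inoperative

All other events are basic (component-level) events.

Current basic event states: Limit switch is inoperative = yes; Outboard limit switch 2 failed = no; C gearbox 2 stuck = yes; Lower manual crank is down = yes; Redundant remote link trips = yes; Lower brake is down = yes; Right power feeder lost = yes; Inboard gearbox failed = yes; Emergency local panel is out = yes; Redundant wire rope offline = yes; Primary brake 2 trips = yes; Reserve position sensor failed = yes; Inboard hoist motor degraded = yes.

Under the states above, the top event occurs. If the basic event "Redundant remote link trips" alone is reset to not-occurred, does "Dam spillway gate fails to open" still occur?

Counterfactual: set "Redundant remote link trips" to not occurred.
Power feed inoperative [AND]: Inboard gearbox failed=occurs, Lower brake is down=occurs, Limit switch is inoperative=occurs → all inputs occur → occurs.
Backup hoist lost [AND]: Redundant remote link trips=not, Lower manual crank is down=occurs, Redundant wire rope offline=occurs → not all inputs occur → does not occur.
Control chain unavailable [AND]: Power feed inoperative=occurs, Backup hoist lost=not, Inboard hoist motor degraded=occurs → not all inputs occur → does not occur.
Hoist path inoperative [AND]: Reserve position sensor failed=occurs, Emergency local panel is out=occurs → all inputs occur → occurs.
Local branch lost [AND]: Right power feeder lost=occurs, C gearbox 2 stuck=occurs, Primary brake 2 trips=occurs → all inputs occur → occurs.
Remote branch fails [OR]: Hoist path inoperative=occurs, Local branch lost=occurs, Outboard limit switch 2 failed=not → at least one input occurs → occurs.
Dam spillway gate fails to open [AND]: Control chain unavailable=not, Remote branch fails=occurs → not all inputs occur → does not occur.

No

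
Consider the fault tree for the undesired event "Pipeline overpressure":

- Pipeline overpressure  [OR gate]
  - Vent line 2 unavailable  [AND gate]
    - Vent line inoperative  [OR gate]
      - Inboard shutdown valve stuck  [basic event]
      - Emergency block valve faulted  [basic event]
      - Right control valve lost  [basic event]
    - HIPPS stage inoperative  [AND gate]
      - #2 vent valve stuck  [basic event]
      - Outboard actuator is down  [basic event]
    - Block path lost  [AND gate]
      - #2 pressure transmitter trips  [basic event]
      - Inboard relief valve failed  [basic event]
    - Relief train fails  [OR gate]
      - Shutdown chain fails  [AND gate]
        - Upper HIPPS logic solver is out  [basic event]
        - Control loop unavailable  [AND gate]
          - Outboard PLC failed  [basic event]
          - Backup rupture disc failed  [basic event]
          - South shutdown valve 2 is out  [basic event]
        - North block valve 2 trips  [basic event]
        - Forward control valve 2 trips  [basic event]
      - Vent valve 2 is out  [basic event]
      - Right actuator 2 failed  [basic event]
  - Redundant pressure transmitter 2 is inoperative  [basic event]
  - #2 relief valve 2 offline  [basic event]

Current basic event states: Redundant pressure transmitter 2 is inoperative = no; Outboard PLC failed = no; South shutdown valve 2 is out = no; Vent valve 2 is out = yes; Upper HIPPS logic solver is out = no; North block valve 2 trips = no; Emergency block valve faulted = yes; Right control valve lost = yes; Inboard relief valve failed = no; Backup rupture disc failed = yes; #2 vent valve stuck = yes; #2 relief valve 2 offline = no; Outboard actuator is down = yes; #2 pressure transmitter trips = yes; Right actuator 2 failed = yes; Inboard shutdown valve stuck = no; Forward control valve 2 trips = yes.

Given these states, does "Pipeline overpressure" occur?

Vent line inoperative [OR]: Inboard shutdown valve stuck=not, Emergency block valve faulted=occurs, Right control valve lost=occurs → at least one input occurs → occurs.
HIPPS stage inoperative [AND]: #2 vent valve stuck=occurs, Outboard actuator is down=occurs → all inputs occur → occurs.
Block path lost [AND]: #2 pressure transmitter trips=occurs, Inboard relief valve failed=not → not all inputs occur → does not occur.
Control loop unavailable [AND]: Outboard PLC failed=not, Backup rupture disc failed=occurs, South shutdown valve 2 is out=not → not all inputs occur → does not occur.
Shutdown chain fails [AND]: Upper HIPPS logic solver is out=not, Control loop unavailable=not, North block valve 2 trips=not, Forward control valve 2 trips=occurs → not all inputs occur → does not occur.
Relief train fails [OR]: Shutdown chain fails=not, Vent valve 2 is out=occurs, Right actuator 2 failed=occurs → at least one input occurs → occurs.
Vent line 2 unavailable [AND]: Vent line inoperative=occurs, HIPPS stage inoperative=occurs, Block path lost=not, Relief train fails=occurs → not all inputs occur → does not occur.
Pipeline overpressure [OR]: Vent line 2 unavailable=not, Redundant pressure transmitter 2 is inoperative=not, #2 relief valve 2 offline=not → no input occurs → does not occur.

No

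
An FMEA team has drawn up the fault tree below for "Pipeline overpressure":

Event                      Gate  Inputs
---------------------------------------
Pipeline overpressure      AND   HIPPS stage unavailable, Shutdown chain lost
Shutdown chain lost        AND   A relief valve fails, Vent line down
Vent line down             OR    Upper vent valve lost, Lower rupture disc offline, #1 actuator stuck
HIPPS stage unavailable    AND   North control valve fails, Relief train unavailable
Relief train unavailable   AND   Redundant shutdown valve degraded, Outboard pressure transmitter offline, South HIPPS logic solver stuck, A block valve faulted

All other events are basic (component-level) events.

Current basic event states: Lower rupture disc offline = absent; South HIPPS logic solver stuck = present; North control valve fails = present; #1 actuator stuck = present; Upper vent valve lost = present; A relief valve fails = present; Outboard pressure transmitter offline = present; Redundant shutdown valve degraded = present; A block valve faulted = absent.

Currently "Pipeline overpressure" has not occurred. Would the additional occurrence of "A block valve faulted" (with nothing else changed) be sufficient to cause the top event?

Yes

Counterfactual: set "A block valve faulted" to occurred.
Relief train unavailable [AND]: Redundant shutdown valve degraded=occurs, Outboard pressure transmitter offline=occurs, South HIPPS logic solver stuck=occurs, A block valve faulted=occurs → all inputs occur → occurs.
HIPPS stage unavailable [AND]: North control valve fails=occurs, Relief train unavailable=occurs → all inputs occur → occurs.
Vent line down [OR]: Upper vent valve lost=occurs, Lower rupture disc offline=not, #1 actuator stuck=occurs → at least one input occurs → occurs.
Shutdown chain lost [AND]: A relief valve fails=occurs, Vent line down=occurs → all inputs occur → occurs.
Pipeline overpressure [AND]: HIPPS stage unavailable=occurs, Shutdown chain lost=occurs → all inputs occur → occurs.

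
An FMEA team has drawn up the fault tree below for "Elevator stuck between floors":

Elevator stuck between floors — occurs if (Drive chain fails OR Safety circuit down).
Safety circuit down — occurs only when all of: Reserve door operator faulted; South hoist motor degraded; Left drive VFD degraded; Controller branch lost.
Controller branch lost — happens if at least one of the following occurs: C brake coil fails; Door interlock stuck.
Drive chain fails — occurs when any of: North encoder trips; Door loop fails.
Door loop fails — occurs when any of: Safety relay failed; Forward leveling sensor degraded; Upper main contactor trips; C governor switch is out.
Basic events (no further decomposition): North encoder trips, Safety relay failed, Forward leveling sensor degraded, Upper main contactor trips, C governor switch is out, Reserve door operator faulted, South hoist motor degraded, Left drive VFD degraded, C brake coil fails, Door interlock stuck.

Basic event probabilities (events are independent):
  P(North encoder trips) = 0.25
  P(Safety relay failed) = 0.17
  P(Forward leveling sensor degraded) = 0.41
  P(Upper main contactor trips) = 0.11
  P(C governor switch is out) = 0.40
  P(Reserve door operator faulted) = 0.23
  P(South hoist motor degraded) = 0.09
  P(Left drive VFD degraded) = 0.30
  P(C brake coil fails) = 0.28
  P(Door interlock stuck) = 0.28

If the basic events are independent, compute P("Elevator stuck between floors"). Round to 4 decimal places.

0.8045

P(Door loop fails) [OR] = 1 − (1−0.17) × (1−0.41) × (1−0.11) × (1−0.40) = 0.738500
P(Drive chain fails) [OR] = 1 − (1−0.25) × (1−0.738500) = 0.803875
P(Controller branch lost) [OR] = 1 − (1−0.28) × (1−0.28) = 0.481600
P(Safety circuit down) [AND] = 0.23 × 0.09 × 0.30 × 0.481600 = 0.002991
P(Elevator stuck between floors) [OR] = 1 − (1−0.803875) × (1−0.002991) = 0.804462
Rounded to 4 decimal places: P(Elevator stuck between floors) ≈ 0.8045.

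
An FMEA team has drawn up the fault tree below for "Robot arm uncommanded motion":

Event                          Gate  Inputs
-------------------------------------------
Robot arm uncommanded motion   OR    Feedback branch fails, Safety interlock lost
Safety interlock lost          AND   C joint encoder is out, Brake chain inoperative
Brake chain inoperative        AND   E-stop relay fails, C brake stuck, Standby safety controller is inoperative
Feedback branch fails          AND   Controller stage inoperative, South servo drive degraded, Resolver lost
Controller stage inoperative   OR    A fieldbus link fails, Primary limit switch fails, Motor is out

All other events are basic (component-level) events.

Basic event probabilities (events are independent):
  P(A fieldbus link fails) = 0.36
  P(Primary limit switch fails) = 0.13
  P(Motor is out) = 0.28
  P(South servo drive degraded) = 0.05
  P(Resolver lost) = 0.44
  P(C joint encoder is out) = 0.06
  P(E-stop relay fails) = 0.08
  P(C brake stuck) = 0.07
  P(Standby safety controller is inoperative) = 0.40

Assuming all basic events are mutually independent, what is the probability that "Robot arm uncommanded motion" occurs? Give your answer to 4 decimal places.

P(Controller stage inoperative) [OR] = 1 − (1−0.36) × (1−0.13) × (1−0.28) = 0.599104
P(Feedback branch fails) [AND] = 0.599104 × 0.05 × 0.44 = 0.013180
P(Brake chain inoperative) [AND] = 0.08 × 0.07 × 0.40 = 0.002240
P(Safety interlock lost) [AND] = 0.06 × 0.002240 = 0.000134
P(Robot arm uncommanded motion) [OR] = 1 − (1−0.013180) × (1−0.000134) = 0.013312
Rounded to 4 decimal places: P(Robot arm uncommanded motion) ≈ 0.0133.

0.0133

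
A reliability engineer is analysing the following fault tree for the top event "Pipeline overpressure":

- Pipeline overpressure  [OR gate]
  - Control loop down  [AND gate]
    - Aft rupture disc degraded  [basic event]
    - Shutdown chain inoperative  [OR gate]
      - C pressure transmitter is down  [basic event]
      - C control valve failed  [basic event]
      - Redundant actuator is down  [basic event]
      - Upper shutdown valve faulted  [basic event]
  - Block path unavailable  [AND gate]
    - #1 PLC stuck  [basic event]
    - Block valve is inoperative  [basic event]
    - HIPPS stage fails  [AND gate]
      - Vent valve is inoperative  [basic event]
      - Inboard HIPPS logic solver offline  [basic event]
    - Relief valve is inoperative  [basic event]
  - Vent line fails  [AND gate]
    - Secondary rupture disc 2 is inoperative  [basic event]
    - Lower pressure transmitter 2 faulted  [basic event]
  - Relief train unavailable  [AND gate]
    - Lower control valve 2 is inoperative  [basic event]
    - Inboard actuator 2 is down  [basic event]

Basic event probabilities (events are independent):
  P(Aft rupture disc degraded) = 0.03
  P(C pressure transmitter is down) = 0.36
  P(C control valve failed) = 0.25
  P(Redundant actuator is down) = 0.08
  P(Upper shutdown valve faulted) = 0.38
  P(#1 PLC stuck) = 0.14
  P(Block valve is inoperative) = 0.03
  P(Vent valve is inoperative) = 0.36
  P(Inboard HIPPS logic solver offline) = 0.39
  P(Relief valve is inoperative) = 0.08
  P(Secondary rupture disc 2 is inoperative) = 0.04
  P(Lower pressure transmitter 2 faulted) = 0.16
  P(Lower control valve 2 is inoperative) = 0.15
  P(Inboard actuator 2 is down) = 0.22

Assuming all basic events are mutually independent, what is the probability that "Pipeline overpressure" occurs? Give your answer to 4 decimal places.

0.0602

P(Shutdown chain inoperative) [OR] = 1 − (1−0.36) × (1−0.25) × (1−0.08) × (1−0.38) = 0.726208
P(Control loop down) [AND] = 0.03 × 0.726208 = 0.021786
P(HIPPS stage fails) [AND] = 0.36 × 0.39 = 0.140400
P(Block path unavailable) [AND] = 0.14 × 0.03 × 0.140400 × 0.08 = 0.000047
P(Vent line fails) [AND] = 0.04 × 0.16 = 0.006400
P(Relief train unavailable) [AND] = 0.15 × 0.22 = 0.033000
P(Pipeline overpressure) [OR] = 1 − (1−0.021786) × (1−0.000047) × (1−0.006400) × (1−0.033000) = 0.060165
Rounded to 4 decimal places: P(Pipeline overpressure) ≈ 0.0602.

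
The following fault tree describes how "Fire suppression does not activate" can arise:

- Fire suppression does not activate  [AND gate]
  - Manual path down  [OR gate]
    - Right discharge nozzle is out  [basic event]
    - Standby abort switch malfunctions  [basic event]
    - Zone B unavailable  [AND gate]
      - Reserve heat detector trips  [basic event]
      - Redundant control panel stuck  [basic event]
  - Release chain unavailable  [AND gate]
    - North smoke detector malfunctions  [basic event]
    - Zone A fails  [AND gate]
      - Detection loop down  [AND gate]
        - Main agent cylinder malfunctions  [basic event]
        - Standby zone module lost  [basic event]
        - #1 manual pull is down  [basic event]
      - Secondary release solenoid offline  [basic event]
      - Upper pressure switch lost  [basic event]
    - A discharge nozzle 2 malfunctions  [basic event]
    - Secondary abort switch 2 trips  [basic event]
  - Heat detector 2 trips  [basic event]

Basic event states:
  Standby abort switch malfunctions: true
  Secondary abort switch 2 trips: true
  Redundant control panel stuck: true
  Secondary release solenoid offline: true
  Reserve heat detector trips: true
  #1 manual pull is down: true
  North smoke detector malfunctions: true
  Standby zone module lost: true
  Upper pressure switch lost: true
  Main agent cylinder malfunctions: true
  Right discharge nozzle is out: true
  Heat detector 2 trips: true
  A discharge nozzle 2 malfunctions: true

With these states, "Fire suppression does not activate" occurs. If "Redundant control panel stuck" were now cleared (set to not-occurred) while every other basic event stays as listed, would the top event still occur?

Yes

Counterfactual: set "Redundant control panel stuck" to not occurred.
Zone B unavailable [AND]: Reserve heat detector trips=occurs, Redundant control panel stuck=not → not all inputs occur → does not occur.
Manual path down [OR]: Right discharge nozzle is out=occurs, Standby abort switch malfunctions=occurs, Zone B unavailable=not → at least one input occurs → occurs.
Detection loop down [AND]: Main agent cylinder malfunctions=occurs, Standby zone module lost=occurs, #1 manual pull is down=occurs → all inputs occur → occurs.
Zone A fails [AND]: Detection loop down=occurs, Secondary release solenoid offline=occurs, Upper pressure switch lost=occurs → all inputs occur → occurs.
Release chain unavailable [AND]: North smoke detector malfunctions=occurs, Zone A fails=occurs, A discharge nozzle 2 malfunctions=occurs, Secondary abort switch 2 trips=occurs → all inputs occur → occurs.
Fire suppression does not activate [AND]: Manual path down=occurs, Release chain unavailable=occurs, Heat detector 2 trips=occurs → all inputs occur → occurs.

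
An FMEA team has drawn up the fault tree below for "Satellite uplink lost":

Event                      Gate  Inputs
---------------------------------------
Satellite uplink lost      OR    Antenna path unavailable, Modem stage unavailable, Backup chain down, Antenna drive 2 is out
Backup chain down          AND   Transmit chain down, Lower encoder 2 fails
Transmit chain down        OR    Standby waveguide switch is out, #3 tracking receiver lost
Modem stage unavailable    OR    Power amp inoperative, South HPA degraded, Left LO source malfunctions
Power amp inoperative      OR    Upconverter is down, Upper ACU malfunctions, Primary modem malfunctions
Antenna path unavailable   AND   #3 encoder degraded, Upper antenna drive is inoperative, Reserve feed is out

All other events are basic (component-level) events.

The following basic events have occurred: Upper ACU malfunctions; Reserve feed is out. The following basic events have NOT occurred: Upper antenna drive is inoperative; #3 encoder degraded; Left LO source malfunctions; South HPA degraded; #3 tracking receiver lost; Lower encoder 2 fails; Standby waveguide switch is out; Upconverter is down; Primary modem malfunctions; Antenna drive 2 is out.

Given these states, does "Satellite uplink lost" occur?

Antenna path unavailable [AND]: #3 encoder degraded=not, Upper antenna drive is inoperative=not, Reserve feed is out=occurs → not all inputs occur → does not occur.
Power amp inoperative [OR]: Upconverter is down=not, Upper ACU malfunctions=occurs, Primary modem malfunctions=not → at least one input occurs → occurs.
Modem stage unavailable [OR]: Power amp inoperative=occurs, South HPA degraded=not, Left LO source malfunctions=not → at least one input occurs → occurs.
Transmit chain down [OR]: Standby waveguide switch is out=not, #3 tracking receiver lost=not → no input occurs → does not occur.
Backup chain down [AND]: Transmit chain down=not, Lower encoder 2 fails=not → not all inputs occur → does not occur.
Satellite uplink lost [OR]: Antenna path unavailable=not, Modem stage unavailable=occurs, Backup chain down=not, Antenna drive 2 is out=not → at least one input occurs → occurs.

Yes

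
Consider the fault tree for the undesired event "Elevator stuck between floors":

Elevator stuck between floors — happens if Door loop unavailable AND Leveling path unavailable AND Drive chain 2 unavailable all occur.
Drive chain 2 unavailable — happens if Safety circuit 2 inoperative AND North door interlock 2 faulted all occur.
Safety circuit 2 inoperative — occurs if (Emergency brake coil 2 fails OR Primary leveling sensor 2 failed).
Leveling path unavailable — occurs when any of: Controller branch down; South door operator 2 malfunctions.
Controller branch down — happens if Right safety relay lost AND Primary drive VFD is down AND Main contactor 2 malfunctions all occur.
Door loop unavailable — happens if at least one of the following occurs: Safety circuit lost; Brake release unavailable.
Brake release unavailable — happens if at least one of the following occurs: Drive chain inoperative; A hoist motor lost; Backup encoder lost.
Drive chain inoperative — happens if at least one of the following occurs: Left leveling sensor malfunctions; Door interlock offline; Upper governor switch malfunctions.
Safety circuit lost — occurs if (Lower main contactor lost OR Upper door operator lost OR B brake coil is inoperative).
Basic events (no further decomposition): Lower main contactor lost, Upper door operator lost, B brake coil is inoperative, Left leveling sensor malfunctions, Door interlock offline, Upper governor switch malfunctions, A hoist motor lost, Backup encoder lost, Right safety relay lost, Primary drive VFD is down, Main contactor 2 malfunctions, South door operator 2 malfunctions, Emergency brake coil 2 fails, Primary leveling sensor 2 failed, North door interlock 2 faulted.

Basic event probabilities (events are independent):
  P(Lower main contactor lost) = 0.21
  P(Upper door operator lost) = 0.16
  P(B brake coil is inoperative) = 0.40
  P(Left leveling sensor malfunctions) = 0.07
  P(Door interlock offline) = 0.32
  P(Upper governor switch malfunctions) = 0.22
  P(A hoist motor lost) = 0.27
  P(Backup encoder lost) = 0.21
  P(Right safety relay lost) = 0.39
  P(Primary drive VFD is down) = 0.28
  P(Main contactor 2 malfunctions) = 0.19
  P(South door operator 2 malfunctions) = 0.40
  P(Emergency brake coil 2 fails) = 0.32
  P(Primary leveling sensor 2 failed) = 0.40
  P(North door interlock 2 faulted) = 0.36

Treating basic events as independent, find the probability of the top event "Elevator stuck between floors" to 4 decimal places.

0.0779

P(Safety circuit lost) [OR] = 1 − (1−0.21) × (1−0.16) × (1−0.40) = 0.601840
P(Drive chain inoperative) [OR] = 1 − (1−0.07) × (1−0.32) × (1−0.22) = 0.506728
P(Brake release unavailable) [OR] = 1 − (1−0.506728) × (1−0.27) × (1−0.21) = 0.715530
P(Door loop unavailable) [OR] = 1 − (1−0.601840) × (1−0.715530) = 0.886735
P(Controller branch down) [AND] = 0.39 × 0.28 × 0.19 = 0.020748
P(Leveling path unavailable) [OR] = 1 − (1−0.020748) × (1−0.40) = 0.412449
P(Safety circuit 2 inoperative) [OR] = 1 − (1−0.32) × (1−0.40) = 0.592000
P(Drive chain 2 unavailable) [AND] = 0.592000 × 0.36 = 0.213120
P(Elevator stuck between floors) [AND] = 0.886735 × 0.412449 × 0.213120 = 0.077945
Rounded to 4 decimal places: P(Elevator stuck between floors) ≈ 0.0779.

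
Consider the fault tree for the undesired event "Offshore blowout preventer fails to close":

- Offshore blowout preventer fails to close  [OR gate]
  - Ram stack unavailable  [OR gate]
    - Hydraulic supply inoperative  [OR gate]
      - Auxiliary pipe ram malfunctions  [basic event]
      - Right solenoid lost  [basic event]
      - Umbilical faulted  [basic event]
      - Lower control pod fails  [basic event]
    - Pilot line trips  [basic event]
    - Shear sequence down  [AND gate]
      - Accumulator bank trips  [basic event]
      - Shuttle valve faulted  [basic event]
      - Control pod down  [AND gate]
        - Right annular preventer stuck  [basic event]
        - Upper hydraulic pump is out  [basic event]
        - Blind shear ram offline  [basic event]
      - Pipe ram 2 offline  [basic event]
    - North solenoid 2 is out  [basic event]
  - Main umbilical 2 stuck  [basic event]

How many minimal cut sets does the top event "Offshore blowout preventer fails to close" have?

Hydraulic supply inoperative [OR]: union of children's cut sets → 4 cut set(s).
Control pod down [AND]: one cut set from each child combined → 1 × 1 × 1 = 1 cut set(s).
Shear sequence down [AND]: one cut set from each child combined → 1 × 1 × 1 × 1 = 1 cut set(s).
Ram stack unavailable [OR]: union of children's cut sets → 7 cut set(s).
Offshore blowout preventer fails to close [OR]: union of children's cut sets → 8 cut set(s).
Minimal cut sets: {Auxiliary pipe ram malfunctions}; {Right solenoid lost}; {Umbilical faulted}; {Lower control pod fails}; {Pilot line trips}; {Accumulator bank trips, Blind shear ram offline, Pipe ram 2 offline, Right annular preventer stuck, Shuttle valve faulted, Upper hydraulic pump is out}; {North solenoid 2 is out}; {Main umbilical 2 stuck}.

8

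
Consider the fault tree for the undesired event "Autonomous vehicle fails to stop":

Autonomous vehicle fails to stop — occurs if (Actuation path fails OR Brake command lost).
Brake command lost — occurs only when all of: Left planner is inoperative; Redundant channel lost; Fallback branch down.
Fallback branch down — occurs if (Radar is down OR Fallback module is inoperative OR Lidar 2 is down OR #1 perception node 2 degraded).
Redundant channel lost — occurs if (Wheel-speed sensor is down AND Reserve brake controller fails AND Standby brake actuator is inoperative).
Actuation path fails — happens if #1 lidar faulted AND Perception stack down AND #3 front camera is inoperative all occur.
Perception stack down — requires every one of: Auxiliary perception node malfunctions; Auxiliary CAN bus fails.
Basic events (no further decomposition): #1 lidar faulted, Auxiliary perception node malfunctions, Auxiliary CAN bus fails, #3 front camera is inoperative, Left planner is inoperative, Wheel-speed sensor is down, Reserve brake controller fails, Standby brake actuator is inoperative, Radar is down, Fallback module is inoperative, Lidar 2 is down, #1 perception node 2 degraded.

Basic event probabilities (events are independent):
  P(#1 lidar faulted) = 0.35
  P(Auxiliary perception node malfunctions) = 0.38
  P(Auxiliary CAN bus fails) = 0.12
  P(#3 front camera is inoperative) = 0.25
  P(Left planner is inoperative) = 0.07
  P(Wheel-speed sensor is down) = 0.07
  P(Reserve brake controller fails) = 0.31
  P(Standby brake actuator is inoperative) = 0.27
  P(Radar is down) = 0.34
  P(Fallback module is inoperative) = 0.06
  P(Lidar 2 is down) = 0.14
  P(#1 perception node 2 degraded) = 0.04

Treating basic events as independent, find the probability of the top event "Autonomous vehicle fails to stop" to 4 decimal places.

0.0042

P(Perception stack down) [AND] = 0.38 × 0.12 = 0.045600
P(Actuation path fails) [AND] = 0.35 × 0.045600 × 0.25 = 0.003990
P(Redundant channel lost) [AND] = 0.07 × 0.31 × 0.27 = 0.005859
P(Fallback branch down) [OR] = 1 − (1−0.34) × (1−0.06) × (1−0.14) × (1−0.04) = 0.487798
P(Brake command lost) [AND] = 0.07 × 0.005859 × 0.487798 = 0.000200
P(Autonomous vehicle fails to stop) [OR] = 1 − (1−0.003990) × (1−0.000200) = 0.004189
Rounded to 4 decimal places: P(Autonomous vehicle fails to stop) ≈ 0.0042.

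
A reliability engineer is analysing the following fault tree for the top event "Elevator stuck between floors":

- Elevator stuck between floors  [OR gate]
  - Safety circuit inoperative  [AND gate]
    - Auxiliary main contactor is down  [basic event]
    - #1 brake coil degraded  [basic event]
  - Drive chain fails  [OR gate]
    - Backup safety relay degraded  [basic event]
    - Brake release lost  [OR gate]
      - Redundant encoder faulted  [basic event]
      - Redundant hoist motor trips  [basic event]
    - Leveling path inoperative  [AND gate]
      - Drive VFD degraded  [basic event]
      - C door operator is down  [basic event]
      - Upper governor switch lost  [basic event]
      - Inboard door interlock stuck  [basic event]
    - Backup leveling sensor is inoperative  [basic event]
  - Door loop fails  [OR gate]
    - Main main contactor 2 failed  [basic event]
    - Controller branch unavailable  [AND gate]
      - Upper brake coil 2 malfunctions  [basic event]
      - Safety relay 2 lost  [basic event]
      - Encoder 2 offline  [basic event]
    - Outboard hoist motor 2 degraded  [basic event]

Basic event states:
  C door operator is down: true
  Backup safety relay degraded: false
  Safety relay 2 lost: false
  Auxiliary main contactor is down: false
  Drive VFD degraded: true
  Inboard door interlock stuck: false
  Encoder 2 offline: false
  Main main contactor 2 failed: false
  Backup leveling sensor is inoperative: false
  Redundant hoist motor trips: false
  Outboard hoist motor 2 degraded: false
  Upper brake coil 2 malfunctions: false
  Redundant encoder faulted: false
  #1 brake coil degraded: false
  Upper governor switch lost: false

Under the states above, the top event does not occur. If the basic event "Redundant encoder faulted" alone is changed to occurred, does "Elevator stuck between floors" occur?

Counterfactual: set "Redundant encoder faulted" to occurred.
Safety circuit inoperative [AND]: Auxiliary main contactor is down=not, #1 brake coil degraded=not → not all inputs occur → does not occur.
Brake release lost [OR]: Redundant encoder faulted=occurs, Redundant hoist motor trips=not → at least one input occurs → occurs.
Leveling path inoperative [AND]: Drive VFD degraded=occurs, C door operator is down=occurs, Upper governor switch lost=not, Inboard door interlock stuck=not → not all inputs occur → does not occur.
Drive chain fails [OR]: Backup safety relay degraded=not, Brake release lost=occurs, Leveling path inoperative=not, Backup leveling sensor is inoperative=not → at least one input occurs → occurs.
Controller branch unavailable [AND]: Upper brake coil 2 malfunctions=not, Safety relay 2 lost=not, Encoder 2 offline=not → not all inputs occur → does not occur.
Door loop fails [OR]: Main main contactor 2 failed=not, Controller branch unavailable=not, Outboard hoist motor 2 degraded=not → no input occurs → does not occur.
Elevator stuck between floors [OR]: Safety circuit inoperative=not, Drive chain fails=occurs, Door loop fails=not → at least one input occurs → occurs.

Yes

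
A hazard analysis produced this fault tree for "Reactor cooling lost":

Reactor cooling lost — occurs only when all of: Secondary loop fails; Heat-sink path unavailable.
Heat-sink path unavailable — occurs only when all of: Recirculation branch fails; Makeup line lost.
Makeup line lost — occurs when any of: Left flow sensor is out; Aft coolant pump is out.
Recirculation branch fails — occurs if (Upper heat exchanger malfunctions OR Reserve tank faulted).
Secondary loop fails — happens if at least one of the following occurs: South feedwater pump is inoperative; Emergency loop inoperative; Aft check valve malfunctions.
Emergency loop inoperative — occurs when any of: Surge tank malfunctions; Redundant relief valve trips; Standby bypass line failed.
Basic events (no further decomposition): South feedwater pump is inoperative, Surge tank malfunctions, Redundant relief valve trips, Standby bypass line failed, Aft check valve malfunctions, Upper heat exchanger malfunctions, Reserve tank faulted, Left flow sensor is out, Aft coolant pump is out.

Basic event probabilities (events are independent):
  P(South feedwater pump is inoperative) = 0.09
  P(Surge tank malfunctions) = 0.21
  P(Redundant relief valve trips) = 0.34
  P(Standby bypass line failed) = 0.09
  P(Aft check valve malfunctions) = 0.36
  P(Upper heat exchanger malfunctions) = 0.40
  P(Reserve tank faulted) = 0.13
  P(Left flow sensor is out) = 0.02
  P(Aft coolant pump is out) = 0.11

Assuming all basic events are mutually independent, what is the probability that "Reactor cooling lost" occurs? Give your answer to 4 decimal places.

P(Emergency loop inoperative) [OR] = 1 − (1−0.21) × (1−0.34) × (1−0.09) = 0.525526
P(Secondary loop fails) [OR] = 1 − (1−0.09) × (1−0.525526) × (1−0.36) = 0.723666
P(Recirculation branch fails) [OR] = 1 − (1−0.40) × (1−0.13) = 0.478000
P(Makeup line lost) [OR] = 1 − (1−0.02) × (1−0.11) = 0.127800
P(Heat-sink path unavailable) [AND] = 0.478000 × 0.127800 = 0.061088
P(Reactor cooling lost) [AND] = 0.723666 × 0.061088 = 0.044207
Rounded to 4 decimal places: P(Reactor cooling lost) ≈ 0.0442.

0.0442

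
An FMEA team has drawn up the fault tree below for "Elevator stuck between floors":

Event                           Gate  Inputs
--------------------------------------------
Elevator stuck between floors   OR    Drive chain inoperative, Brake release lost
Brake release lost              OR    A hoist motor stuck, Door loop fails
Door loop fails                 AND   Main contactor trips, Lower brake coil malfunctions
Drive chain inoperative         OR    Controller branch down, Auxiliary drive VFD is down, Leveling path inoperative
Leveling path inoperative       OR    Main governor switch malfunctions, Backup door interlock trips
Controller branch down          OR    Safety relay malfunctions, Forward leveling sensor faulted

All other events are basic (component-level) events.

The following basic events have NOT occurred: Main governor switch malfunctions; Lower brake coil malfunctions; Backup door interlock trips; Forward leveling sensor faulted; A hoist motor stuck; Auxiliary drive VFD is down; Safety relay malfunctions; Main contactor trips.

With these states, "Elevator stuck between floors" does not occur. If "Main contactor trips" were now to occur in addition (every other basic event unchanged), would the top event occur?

Counterfactual: set "Main contactor trips" to occurred.
Controller branch down [OR]: Safety relay malfunctions=not, Forward leveling sensor faulted=not → no input occurs → does not occur.
Leveling path inoperative [OR]: Main governor switch malfunctions=not, Backup door interlock trips=not → no input occurs → does not occur.
Drive chain inoperative [OR]: Controller branch down=not, Auxiliary drive VFD is down=not, Leveling path inoperative=not → no input occurs → does not occur.
Door loop fails [AND]: Main contactor trips=occurs, Lower brake coil malfunctions=not → not all inputs occur → does not occur.
Brake release lost [OR]: A hoist motor stuck=not, Door loop fails=not → no input occurs → does not occur.
Elevator stuck between floors [OR]: Drive chain inoperative=not, Brake release lost=not → no input occurs → does not occur.

No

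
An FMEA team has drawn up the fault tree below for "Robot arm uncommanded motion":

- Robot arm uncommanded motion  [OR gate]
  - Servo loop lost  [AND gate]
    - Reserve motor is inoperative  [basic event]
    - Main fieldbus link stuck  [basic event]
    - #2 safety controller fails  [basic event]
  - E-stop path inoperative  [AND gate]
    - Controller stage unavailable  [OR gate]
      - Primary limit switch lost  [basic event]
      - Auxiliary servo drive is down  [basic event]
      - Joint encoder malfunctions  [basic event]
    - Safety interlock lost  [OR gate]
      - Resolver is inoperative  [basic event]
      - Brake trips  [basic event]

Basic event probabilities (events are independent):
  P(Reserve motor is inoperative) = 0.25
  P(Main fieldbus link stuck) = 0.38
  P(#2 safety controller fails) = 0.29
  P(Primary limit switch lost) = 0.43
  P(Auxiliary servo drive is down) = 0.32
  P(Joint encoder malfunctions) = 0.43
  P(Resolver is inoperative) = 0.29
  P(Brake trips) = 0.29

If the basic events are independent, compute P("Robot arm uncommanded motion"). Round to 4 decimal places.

0.4032

P(Servo loop lost) [AND] = 0.25 × 0.38 × 0.29 = 0.027550
P(Controller stage unavailable) [OR] = 1 − (1−0.43) × (1−0.32) × (1−0.43) = 0.779068
P(Safety interlock lost) [OR] = 1 − (1−0.29) × (1−0.29) = 0.495900
P(E-stop path inoperative) [AND] = 0.779068 × 0.495900 = 0.386340
P(Robot arm uncommanded motion) [OR] = 1 − (1−0.027550) × (1−0.386340) = 0.403246
Rounded to 4 decimal places: P(Robot arm uncommanded motion) ≈ 0.4032.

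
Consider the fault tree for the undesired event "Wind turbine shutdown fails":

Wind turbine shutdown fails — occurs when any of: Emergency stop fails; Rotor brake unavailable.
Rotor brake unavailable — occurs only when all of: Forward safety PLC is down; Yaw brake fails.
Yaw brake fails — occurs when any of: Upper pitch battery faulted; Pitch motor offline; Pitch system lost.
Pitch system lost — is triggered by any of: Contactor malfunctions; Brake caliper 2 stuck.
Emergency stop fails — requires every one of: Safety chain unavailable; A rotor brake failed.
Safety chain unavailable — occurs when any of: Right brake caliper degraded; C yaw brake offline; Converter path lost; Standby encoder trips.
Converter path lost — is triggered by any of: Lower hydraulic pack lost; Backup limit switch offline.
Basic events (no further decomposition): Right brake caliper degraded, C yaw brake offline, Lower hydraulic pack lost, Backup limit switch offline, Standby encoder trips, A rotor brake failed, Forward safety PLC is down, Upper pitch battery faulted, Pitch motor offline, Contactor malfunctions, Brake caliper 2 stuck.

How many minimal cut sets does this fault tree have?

9

Converter path lost [OR]: union of children's cut sets → 2 cut set(s).
Safety chain unavailable [OR]: union of children's cut sets → 5 cut set(s).
Emergency stop fails [AND]: one cut set from each child combined → 5 × 1 = 5 cut set(s).
Pitch system lost [OR]: union of children's cut sets → 2 cut set(s).
Yaw brake fails [OR]: union of children's cut sets → 4 cut set(s).
Rotor brake unavailable [AND]: one cut set from each child combined → 1 × 4 = 4 cut set(s).
Wind turbine shutdown fails [OR]: union of children's cut sets → 9 cut set(s).
Minimal cut sets: {A rotor brake failed, Right brake caliper degraded}; {A rotor brake failed, C yaw brake offline}; {A rotor brake failed, Lower hydraulic pack lost}; {A rotor brake failed, Backup limit switch offline}; {A rotor brake failed, Standby encoder trips}; {Forward safety PLC is down, Upper pitch battery faulted}; {Forward safety PLC is down, Pitch motor offline}; {Contactor malfunctions, Forward safety PLC is down}; {Brake caliper 2 stuck, Forward safety PLC is down}.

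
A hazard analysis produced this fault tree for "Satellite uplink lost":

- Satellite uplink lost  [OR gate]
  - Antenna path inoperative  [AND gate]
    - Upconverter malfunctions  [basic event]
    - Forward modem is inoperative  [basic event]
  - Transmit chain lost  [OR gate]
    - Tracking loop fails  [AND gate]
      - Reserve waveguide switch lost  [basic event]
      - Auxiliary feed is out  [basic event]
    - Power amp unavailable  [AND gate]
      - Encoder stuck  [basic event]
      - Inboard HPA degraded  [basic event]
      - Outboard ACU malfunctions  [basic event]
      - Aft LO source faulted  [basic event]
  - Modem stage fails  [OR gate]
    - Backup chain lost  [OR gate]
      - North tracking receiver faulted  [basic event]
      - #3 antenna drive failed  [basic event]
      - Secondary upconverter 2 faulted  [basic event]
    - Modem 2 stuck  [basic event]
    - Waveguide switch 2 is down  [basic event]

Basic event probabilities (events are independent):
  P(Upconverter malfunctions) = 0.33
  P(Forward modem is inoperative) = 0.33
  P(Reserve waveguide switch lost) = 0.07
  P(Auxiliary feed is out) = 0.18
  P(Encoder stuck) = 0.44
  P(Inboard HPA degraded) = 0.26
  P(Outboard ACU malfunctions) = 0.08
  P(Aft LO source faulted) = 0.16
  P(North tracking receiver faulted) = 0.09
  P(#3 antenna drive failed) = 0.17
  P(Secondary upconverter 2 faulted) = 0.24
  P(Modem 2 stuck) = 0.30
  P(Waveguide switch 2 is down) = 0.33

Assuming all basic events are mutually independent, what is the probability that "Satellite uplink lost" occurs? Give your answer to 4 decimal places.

P(Antenna path inoperative) [AND] = 0.33 × 0.33 = 0.108900
P(Tracking loop fails) [AND] = 0.07 × 0.18 = 0.012600
P(Power amp unavailable) [AND] = 0.44 × 0.26 × 0.08 × 0.16 = 0.001464
P(Transmit chain lost) [OR] = 1 − (1−0.012600) × (1−0.001464) = 0.014046
P(Backup chain lost) [OR] = 1 − (1−0.09) × (1−0.17) × (1−0.24) = 0.425972
P(Modem stage fails) [OR] = 1 − (1−0.425972) × (1−0.30) × (1−0.33) = 0.730781
P(Satellite uplink lost) [OR] = 1 − (1−0.108900) × (1−0.014046) × (1−0.730781) = 0.763469
Rounded to 4 decimal places: P(Satellite uplink lost) ≈ 0.7635.

0.7635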